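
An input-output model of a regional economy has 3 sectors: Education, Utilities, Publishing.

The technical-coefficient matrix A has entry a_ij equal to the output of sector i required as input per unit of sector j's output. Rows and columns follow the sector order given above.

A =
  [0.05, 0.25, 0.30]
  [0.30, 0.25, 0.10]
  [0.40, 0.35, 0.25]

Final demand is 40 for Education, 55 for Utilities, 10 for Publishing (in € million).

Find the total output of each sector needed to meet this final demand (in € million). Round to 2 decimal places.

I − A =
  [   0.95    -0.25    -0.30]
  [  -0.30     0.75    -0.10]
  [  -0.40    -0.35     0.75]
Cofactors of I−A, C_ij = (−1)^(i+j)·(minor ij) (rows/columns in the sector order above):
  C_11 = (0.75)(0.75) − (-0.10)(-0.35) = 0.5275
  C_12 = −[(-0.30)(0.75) − (-0.10)(-0.40)] = 0.2650
  C_13 = (-0.30)(-0.35) − (0.75)(-0.40) = 0.4050
  C_21 = −[(-0.25)(0.75) − (-0.30)(-0.35)] = 0.2925
  C_22 = (0.95)(0.75) − (-0.30)(-0.40) = 0.5925
  C_23 = −[(0.95)(-0.35) − (-0.25)(-0.40)] = 0.4325
  C_31 = (-0.25)(-0.10) − (-0.30)(0.75) = 0.2500
  C_32 = −[(0.95)(-0.10) − (-0.30)(-0.30)] = 0.1850
  C_33 = (0.95)(0.75) − (-0.25)(-0.30) = 0.6375
det(I−A) = Σ_j (I−A)_1j·C_1j = (0.95)(0.5275) + (-0.25)(0.2650) + (-0.30)(0.4050) = 0.313375
adj(I−A) = Cᵀ =
  [ 0.5275   0.2925   0.2500]
  [ 0.2650   0.5925   0.1850]
  [ 0.4050   0.4325   0.6375]
(I − A)⁻¹ = adj(I−A) / det(I−A) ≈
  [   1.6833     0.9334     0.7978]
  [   0.8456     1.8907     0.5903]
  [   1.2924     1.3801     2.0343]
x = (I − A)⁻¹ d = adj(I−A)·d / det(I−A), with det(I−A) = 0.313375:
  x_1 = (0.5275·40 + 0.2925·55 + 0.2500·10) / 0.313375 = 39.6875 / 0.313375 ≈ 126.65
  x_2 = (0.2650·40 + 0.5925·55 + 0.1850·10) / 0.313375 = 45.0375 / 0.313375 ≈ 143.72
  x_3 = (0.4050·40 + 0.4325·55 + 0.6375·10) / 0.313375 = 46.3625 / 0.313375 ≈ 147.95

x_1 = 126.65, x_2 = 143.72, x_3 = 147.95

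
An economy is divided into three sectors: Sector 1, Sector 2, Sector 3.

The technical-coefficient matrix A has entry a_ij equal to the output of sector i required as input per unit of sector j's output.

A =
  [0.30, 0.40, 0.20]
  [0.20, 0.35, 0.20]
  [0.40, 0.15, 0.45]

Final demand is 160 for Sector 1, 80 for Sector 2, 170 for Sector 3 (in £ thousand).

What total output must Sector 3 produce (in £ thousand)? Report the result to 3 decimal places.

x_3 = 1379.003

I − A =
  [   0.70    -0.40    -0.20]
  [  -0.20     0.65    -0.20]
  [  -0.40    -0.15     0.55]
Cofactors of I−A, C_ij = (−1)^(i+j)·(minor ij) (rows/columns in the sector order above):
  C_11 = (0.65)(0.55) − (-0.20)(-0.15) = 0.3275
  C_12 = −[(-0.20)(0.55) − (-0.20)(-0.40)] = 0.1900
  C_13 = (-0.20)(-0.15) − (0.65)(-0.40) = 0.2900
  C_21 = −[(-0.40)(0.55) − (-0.20)(-0.15)] = 0.2500
  C_22 = (0.70)(0.55) − (-0.20)(-0.40) = 0.3050
  C_23 = −[(0.70)(-0.15) − (-0.40)(-0.40)] = 0.2650
  C_31 = (-0.40)(-0.20) − (-0.20)(0.65) = 0.2100
  C_32 = −[(0.70)(-0.20) − (-0.20)(-0.20)] = 0.1800
  C_33 = (0.70)(0.65) − (-0.40)(-0.20) = 0.3750
det(I−A) = Σ_j (I−A)_1j·C_1j = (0.70)(0.3275) + (-0.40)(0.1900) + (-0.20)(0.2900) = 0.09525
adj(I−A) = Cᵀ =
  [ 0.3275   0.2500   0.2100]
  [ 0.1900   0.3050   0.1800]
  [ 0.2900   0.2650   0.3750]
(I − A)⁻¹ = adj(I−A) / det(I−A) ≈
  [   3.4383     2.6247     2.2047]
  [   1.9948     3.2021     1.8898]
  [   3.0446     2.7822     3.9370]
x = (I − A)⁻¹ d = adj(I−A)·d / det(I−A), with det(I−A) = 0.09525:
  x_1 = (0.3275·160 + 0.2500·80 + 0.2100·170) / 0.09525 = 108.10 / 0.09525 ≈ 1134.908
  x_2 = (0.1900·160 + 0.3050·80 + 0.1800·170) / 0.09525 = 85.40 / 0.09525 ≈ 896.588
  x_3 = (0.2900·160 + 0.2650·80 + 0.3750·170) / 0.09525 = 131.35 / 0.09525 ≈ 1379.003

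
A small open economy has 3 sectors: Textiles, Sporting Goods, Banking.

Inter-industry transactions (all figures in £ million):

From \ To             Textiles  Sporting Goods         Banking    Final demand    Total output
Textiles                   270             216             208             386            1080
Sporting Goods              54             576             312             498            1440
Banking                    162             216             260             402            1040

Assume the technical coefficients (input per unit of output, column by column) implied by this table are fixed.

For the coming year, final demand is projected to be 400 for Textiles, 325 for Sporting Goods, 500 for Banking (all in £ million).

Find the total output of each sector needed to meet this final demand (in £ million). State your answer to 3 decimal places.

Technical coefficients a_ij = z_ij / X_j:
  a_TT = 270/1080 = 0.25, a_ST = 54/1080 = 0.05, a_BT = 162/1080 = 0.15
  a_TS = 216/1440 = 0.15, a_SS = 576/1440 = 0.40, a_BS = 216/1440 = 0.15
  a_TB = 208/1040 = 0.20, a_SB = 312/1040 = 0.30, a_BB = 260/1040 = 0.25
I − A =
  [   0.75    -0.15    -0.20]
  [  -0.05     0.60    -0.30]
  [  -0.15    -0.15     0.75]
Cofactors of I−A, C_ij = (−1)^(i+j)·(minor ij) (rows/columns in the sector order above):
  C_11 = (0.60)(0.75) − (-0.30)(-0.15) = 0.4050
  C_12 = −[(-0.05)(0.75) − (-0.30)(-0.15)] = 0.0825
  C_13 = (-0.05)(-0.15) − (0.60)(-0.15) = 0.0975
  C_21 = −[(-0.15)(0.75) − (-0.20)(-0.15)] = 0.1425
  C_22 = (0.75)(0.75) − (-0.20)(-0.15) = 0.5325
  C_23 = −[(0.75)(-0.15) − (-0.15)(-0.15)] = 0.1350
  C_31 = (-0.15)(-0.30) − (-0.20)(0.60) = 0.1650
  C_32 = −[(0.75)(-0.30) − (-0.20)(-0.05)] = 0.2350
  C_33 = (0.75)(0.60) − (-0.15)(-0.05) = 0.4425
det(I−A) = Σ_j (I−A)_1j·C_1j = (0.75)(0.4050) + (-0.15)(0.0825) + (-0.20)(0.0975) = 0.271875
adj(I−A) = Cᵀ =
  [ 0.4050   0.1425   0.1650]
  [ 0.0825   0.5325   0.2350]
  [ 0.0975   0.1350   0.4425]
(I − A)⁻¹ = adj(I−A) / det(I−A) ≈
  [   1.4897     0.5241     0.6069]
  [   0.3034     1.9586     0.8644]
  [   0.3586     0.4966     1.6276]
x = (I − A)⁻¹ d = adj(I−A)·d / det(I−A), with det(I−A) = 0.271875:
  x_T = (0.4050·400 + 0.1425·325 + 0.1650·500) / 0.271875 = 290.8125 / 0.271875 ≈ 1069.655
  x_S = (0.0825·400 + 0.5325·325 + 0.2350·500) / 0.271875 = 323.5625 / 0.271875 ≈ 1190.115
  x_B = (0.0975·400 + 0.1350·325 + 0.4425·500) / 0.271875 = 304.125 / 0.271875 ≈ 1118.621

x_T = 1069.655, x_S = 1190.115, x_B = 1118.621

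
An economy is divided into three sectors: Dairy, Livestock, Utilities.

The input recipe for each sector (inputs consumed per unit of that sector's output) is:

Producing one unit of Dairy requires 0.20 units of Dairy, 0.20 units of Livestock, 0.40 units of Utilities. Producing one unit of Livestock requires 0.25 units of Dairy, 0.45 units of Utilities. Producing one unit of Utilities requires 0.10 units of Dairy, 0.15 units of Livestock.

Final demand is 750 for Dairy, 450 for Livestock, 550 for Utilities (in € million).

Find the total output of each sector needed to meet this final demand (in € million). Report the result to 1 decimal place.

x_1 = 1436.3, x_2 = 971.5, x_3 = 1561.7

I − A =
  [   0.80    -0.25    -0.10]
  [  -0.20     1.00    -0.15]
  [  -0.40    -0.45     1.00]
Cofactors of I−A, C_ij = (−1)^(i+j)·(minor ij) (rows/columns in the sector order above):
  C_11 = (1.00)(1.00) − (-0.15)(-0.45) = 0.9325
  C_12 = −[(-0.20)(1.00) − (-0.15)(-0.40)] = 0.2600
  C_13 = (-0.20)(-0.45) − (1.00)(-0.40) = 0.4900
  C_21 = −[(-0.25)(1.00) − (-0.10)(-0.45)] = 0.2950
  C_22 = (0.80)(1.00) − (-0.10)(-0.40) = 0.7600
  C_23 = −[(0.80)(-0.45) − (-0.25)(-0.40)] = 0.4600
  C_31 = (-0.25)(-0.15) − (-0.10)(1.00) = 0.1375
  C_32 = −[(0.80)(-0.15) − (-0.10)(-0.20)] = 0.1400
  C_33 = (0.80)(1.00) − (-0.25)(-0.20) = 0.7500
det(I−A) = Σ_j (I−A)_1j·C_1j = (0.80)(0.9325) + (-0.25)(0.2600) + (-0.10)(0.4900) = 0.6320
adj(I−A) = Cᵀ =
  [ 0.9325   0.2950   0.1375]
  [ 0.2600   0.7600   0.1400]
  [ 0.4900   0.4600   0.7500]
(I − A)⁻¹ = adj(I−A) / det(I−A) ≈
  [   1.4755     0.4668     0.2176]
  [   0.4114     1.2025     0.2215]
  [   0.7753     0.7278     1.1867]
x = (I − A)⁻¹ d = adj(I−A)·d / det(I−A), with det(I−A) = 0.6320:
  x_1 = (0.9325·750 + 0.2950·450 + 0.1375·550) / 0.6320 = 907.75 / 0.6320 ≈ 1436.3
  x_2 = (0.2600·750 + 0.7600·450 + 0.1400·550) / 0.6320 = 614.00 / 0.6320 ≈ 971.5
  x_3 = (0.4900·750 + 0.4600·450 + 0.7500·550) / 0.6320 = 987.00 / 0.6320 ≈ 1561.7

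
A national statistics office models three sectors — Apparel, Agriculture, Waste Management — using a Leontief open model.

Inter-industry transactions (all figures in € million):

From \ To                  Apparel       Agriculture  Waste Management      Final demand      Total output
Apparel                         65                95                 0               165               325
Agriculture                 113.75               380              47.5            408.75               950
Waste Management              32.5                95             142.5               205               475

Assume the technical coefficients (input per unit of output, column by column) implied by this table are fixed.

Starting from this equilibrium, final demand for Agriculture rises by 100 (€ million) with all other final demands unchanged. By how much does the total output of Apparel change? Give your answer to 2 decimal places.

Technical coefficients a_ij = z_ij / X_j:
  a_11 = 65/325 = 0.20, a_21 = 113.75/325 = 0.35, a_31 = 32.5/325 = 0.10
  a_12 = 95/950 = 0.10, a_22 = 380/950 = 0.40, a_32 = 95/950 = 0.10
  a_13 = 0/475 = 0.00, a_23 = 47.5/475 = 0.10, a_33 = 142.5/475 = 0.30
I − A =
  [   0.80    -0.10     0.00]
  [  -0.35     0.60    -0.10]
  [  -0.10    -0.10     0.70]
Cofactors of I−A, C_ij = (−1)^(i+j)·(minor ij) (rows/columns in the sector order above):
  C_11 = (0.60)(0.70) − (-0.10)(-0.10) = 0.4100
  C_12 = −[(-0.35)(0.70) − (-0.10)(-0.10)] = 0.2550
  C_13 = (-0.35)(-0.10) − (0.60)(-0.10) = 0.0950
  C_21 = −[(-0.10)(0.70) − (0.00)(-0.10)] = 0.0700
  C_22 = (0.80)(0.70) − (0.00)(-0.10) = 0.5600
  C_23 = −[(0.80)(-0.10) − (-0.10)(-0.10)] = 0.0900
  C_31 = (-0.10)(-0.10) − (0.00)(0.60) = 0.0100
  C_32 = −[(0.80)(-0.10) − (0.00)(-0.35)] = 0.0800
  C_33 = (0.80)(0.60) − (-0.10)(-0.35) = 0.4450
det(I−A) = Σ_j (I−A)_1j·C_1j = (0.80)(0.4100) + (-0.10)(0.2550) + (0.00)(0.0950) = 0.3025
adj(I−A) = Cᵀ =
  [ 0.4100   0.0700   0.0100]
  [ 0.2550   0.5600   0.0800]
  [ 0.0950   0.0900   0.4450]
(I − A)⁻¹ = adj(I−A) / det(I−A) ≈
  [   1.3554     0.2314     0.0331]
  [   0.8430     1.8512     0.2645]
  [   0.3140     0.2975     1.4711]
Δx = (I − A)⁻¹ Δd with Δd having +100 in the Agriculture component and 0 elsewhere.
So Δx_1 = L_12 · (+100), where L_12 = adj(I−A)_12 / det(I−A) = 0.0700 / 0.3025.
Δx_1 = 0.0700 × (+100) / 0.3025 = 7.00 / 0.3025 ≈ 23.14.

Δx_1 = 23.14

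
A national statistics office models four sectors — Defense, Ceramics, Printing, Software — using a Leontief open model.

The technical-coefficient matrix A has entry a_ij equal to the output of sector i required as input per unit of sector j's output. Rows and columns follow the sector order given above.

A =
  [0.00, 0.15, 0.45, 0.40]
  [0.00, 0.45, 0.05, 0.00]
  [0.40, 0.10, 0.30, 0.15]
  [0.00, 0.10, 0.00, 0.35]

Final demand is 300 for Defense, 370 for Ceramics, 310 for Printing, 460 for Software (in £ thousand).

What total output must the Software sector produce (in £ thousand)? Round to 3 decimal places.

I − A =
  [   1.00    -0.15    -0.45    -0.40]
  [   0.00     0.55    -0.05     0.00]
  [  -0.40    -0.10     0.70    -0.15]
  [   0.00    -0.10     0.00     0.65]
Compute the cofactors C_ij = (−1)^(i+j)·(3×3 minor ij) of I−A; the adjugate is their transpose:
adj(I−A) = Cᵀ =
  [ 0.24625   0.13225   0.16775   0.19025]
  [ 0.01300   0.33800   0.03250   0.01550]
  [ 0.14300   0.13500   0.35750   0.17050]
  [ 0.00200   0.05200   0.00500   0.27800]
det(I−A) = Σ_j (I−A)_1j·C_1j = (1.00)(0.24625) + (-0.15)(0.01300) + (-0.45)(0.14300) + (-0.40)(0.00200) = 0.17915
(I − A)⁻¹ = adj(I−A) / det(I−A) ≈
  [   1.3745     0.7382     0.9364     1.0620]
  [   0.0726     1.8867     0.1814     0.0865]
  [   0.7982     0.7536     1.9955     0.9517]
  [   0.0112     0.2903     0.0279     1.5518]
x = (I − A)⁻¹ d = adj(I−A)·d / det(I−A), with det(I−A) = 0.17915:
  x_D = (0.24625·300 + 0.13225·370 + 0.16775·310 + 0.19025·460) / 0.17915 = 262.325 / 0.17915 ≈ 1464.276
  x_C = (0.01300·300 + 0.33800·370 + 0.03250·310 + 0.01550·460) / 0.17915 = 146.165 / 0.17915 ≈ 815.881
  x_P = (0.14300·300 + 0.13500·370 + 0.35750·310 + 0.17050·460) / 0.17915 = 282.105 / 0.17915 ≈ 1574.686
  x_S = (0.00200·300 + 0.05200·370 + 0.00500·310 + 0.27800·460) / 0.17915 = 149.27 / 0.17915 ≈ 833.212

x_S = 833.212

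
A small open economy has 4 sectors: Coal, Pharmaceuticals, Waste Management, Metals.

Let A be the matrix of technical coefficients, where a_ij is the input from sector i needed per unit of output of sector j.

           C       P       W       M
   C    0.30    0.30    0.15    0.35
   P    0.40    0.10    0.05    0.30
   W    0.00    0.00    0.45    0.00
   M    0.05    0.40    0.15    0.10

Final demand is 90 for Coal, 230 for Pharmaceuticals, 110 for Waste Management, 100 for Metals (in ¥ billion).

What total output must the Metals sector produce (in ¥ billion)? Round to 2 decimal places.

x_M = 541.26

I − A =
  [   0.70    -0.30    -0.15    -0.35]
  [  -0.40     0.90    -0.05    -0.30]
  [   0.00     0.00     0.55     0.00]
  [  -0.05    -0.40    -0.15     0.90]
Compute the cofactors C_ij = (−1)^(i+j)·(3×3 minor ij) of I−A; the adjugate is their transpose:
adj(I−A) = Cᵀ =
  [ 0.379500   0.225500   0.184750   0.222750]
  [ 0.206250   0.336875   0.139375   0.192500]
  [ 0.000000   0.000000   0.298750   0.000000]
  [ 0.112750   0.162250   0.122000   0.280500]
det(I−A) = Σ_j (I−A)_1j·C_1j = (0.70)(0.379500) + (-0.30)(0.206250) + (-0.15)(0.000000) + (-0.35)(0.112750) = 0.1643125
(I − A)⁻¹ = adj(I−A) / det(I−A) ≈
  [   2.3096     1.3724     1.1244     1.3556]
  [   1.2552     2.0502     0.8482     1.1715]
  [   0.0000     0.0000     1.8182     0.0000]
  [   0.6862     0.9874     0.7425     1.7071]
x = (I − A)⁻¹ d = adj(I−A)·d / det(I−A), with det(I−A) = 0.1643125:
  x_C = (0.379500·90 + 0.225500·230 + 0.184750·110 + 0.222750·100) / 0.1643125 = 128.6175 / 0.1643125 ≈ 782.76
  x_P = (0.206250·90 + 0.336875·230 + 0.139375·110 + 0.192500·100) / 0.1643125 = 130.625 / 0.1643125 ≈ 794.98
  x_W = (0.000000·90 + 0.000000·230 + 0.298750·110 + 0.000000·100) / 0.1643125 = 32.8625 / 0.1643125 = 200.00
  x_M = (0.112750·90 + 0.162250·230 + 0.122000·110 + 0.280500·100) / 0.1643125 = 88.935 / 0.1643125 ≈ 541.26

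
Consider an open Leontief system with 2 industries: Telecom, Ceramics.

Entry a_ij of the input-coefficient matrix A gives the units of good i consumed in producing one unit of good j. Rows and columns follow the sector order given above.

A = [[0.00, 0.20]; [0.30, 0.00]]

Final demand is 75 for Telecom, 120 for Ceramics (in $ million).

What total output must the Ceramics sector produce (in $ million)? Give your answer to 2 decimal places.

x_C = 151.60

I − A =
  [   1.00    -0.20]
  [  -0.30     1.00]
det(I−A) = (1.00)(1.00) − (-0.20)(-0.30) = 0.9400
adj(I−A) = [[1.00, 0.20], [0.30, 1.00]]
(I − A)⁻¹ = adj(I−A) / det(I−A) ≈
  [   1.0638     0.2128]
  [   0.3191     1.0638]
x = (I − A)⁻¹ d = adj(I−A)·d / det(I−A), with det(I−A) = 0.9400:
  x_T = (1.00·75 + 0.20·120) / 0.9400 = 99.00 / 0.9400 ≈ 105.32
  x_C = (0.30·75 + 1.00·120) / 0.9400 = 142.50 / 0.9400 ≈ 151.60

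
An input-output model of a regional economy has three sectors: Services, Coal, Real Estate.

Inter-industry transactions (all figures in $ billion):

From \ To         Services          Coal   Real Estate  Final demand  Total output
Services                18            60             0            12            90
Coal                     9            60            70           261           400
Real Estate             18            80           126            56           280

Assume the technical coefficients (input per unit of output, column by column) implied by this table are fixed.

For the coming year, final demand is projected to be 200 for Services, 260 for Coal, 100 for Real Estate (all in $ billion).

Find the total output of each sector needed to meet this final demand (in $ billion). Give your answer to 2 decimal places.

Technical coefficients a_ij = z_ij / X_j:
  a_11 = 18/90 = 0.20, a_21 = 9/90 = 0.10, a_31 = 18/90 = 0.20
  a_12 = 60/400 = 0.15, a_22 = 60/400 = 0.15, a_32 = 80/400 = 0.20
  a_13 = 0/280 = 0.00, a_23 = 70/280 = 0.25, a_33 = 126/280 = 0.45
I − A =
  [   0.80    -0.15     0.00]
  [  -0.10     0.85    -0.25]
  [  -0.20    -0.20     0.55]
Cofactors of I−A, C_ij = (−1)^(i+j)·(minor ij) (rows/columns in the sector order above):
  C_11 = (0.85)(0.55) − (-0.25)(-0.20) = 0.4175
  C_12 = −[(-0.10)(0.55) − (-0.25)(-0.20)] = 0.1050
  C_13 = (-0.10)(-0.20) − (0.85)(-0.20) = 0.1900
  C_21 = −[(-0.15)(0.55) − (0.00)(-0.20)] = 0.0825
  C_22 = (0.80)(0.55) − (0.00)(-0.20) = 0.4400
  C_23 = −[(0.80)(-0.20) − (-0.15)(-0.20)] = 0.1900
  C_31 = (-0.15)(-0.25) − (0.00)(0.85) = 0.0375
  C_32 = −[(0.80)(-0.25) − (0.00)(-0.10)] = 0.2000
  C_33 = (0.80)(0.85) − (-0.15)(-0.10) = 0.6650
det(I−A) = Σ_j (I−A)_1j·C_1j = (0.80)(0.4175) + (-0.15)(0.1050) + (0.00)(0.1900) = 0.31825
adj(I−A) = Cᵀ =
  [ 0.4175   0.0825   0.0375]
  [ 0.1050   0.4400   0.2000]
  [ 0.1900   0.1900   0.6650]
(I − A)⁻¹ = adj(I−A) / det(I−A) ≈
  [   1.3119     0.2592     0.1178]
  [   0.3299     1.3826     0.6284]
  [   0.5970     0.5970     2.0896]
x = (I − A)⁻¹ d = adj(I−A)·d / det(I−A), with det(I−A) = 0.31825:
  x_1 = (0.4175·200 + 0.0825·260 + 0.0375·100) / 0.31825 = 108.70 / 0.31825 ≈ 341.56
  x_2 = (0.1050·200 + 0.4400·260 + 0.2000·100) / 0.31825 = 155.40 / 0.31825 ≈ 488.30
  x_3 = (0.1900·200 + 0.1900·260 + 0.6650·100) / 0.31825 = 153.90 / 0.31825 ≈ 483.58

x_1 = 341.56, x_2 = 488.30, x_3 = 483.58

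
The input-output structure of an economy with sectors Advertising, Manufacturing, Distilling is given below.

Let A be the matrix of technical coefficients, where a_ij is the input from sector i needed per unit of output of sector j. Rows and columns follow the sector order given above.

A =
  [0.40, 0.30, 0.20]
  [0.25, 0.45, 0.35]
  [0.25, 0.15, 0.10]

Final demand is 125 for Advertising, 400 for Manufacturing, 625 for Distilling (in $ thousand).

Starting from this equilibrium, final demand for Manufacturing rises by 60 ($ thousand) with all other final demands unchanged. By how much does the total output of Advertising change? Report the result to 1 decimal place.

I − A =
  [   0.60    -0.30    -0.20]
  [  -0.25     0.55    -0.35]
  [  -0.25    -0.15     0.90]
Cofactors of I−A, C_ij = (−1)^(i+j)·(minor ij) (rows/columns in the sector order above):
  C_11 = (0.55)(0.90) − (-0.35)(-0.15) = 0.4425
  C_12 = −[(-0.25)(0.90) − (-0.35)(-0.25)] = 0.3125
  C_13 = (-0.25)(-0.15) − (0.55)(-0.25) = 0.1750
  C_21 = −[(-0.30)(0.90) − (-0.20)(-0.15)] = 0.3000
  C_22 = (0.60)(0.90) − (-0.20)(-0.25) = 0.4900
  C_23 = −[(0.60)(-0.15) − (-0.30)(-0.25)] = 0.1650
  C_31 = (-0.30)(-0.35) − (-0.20)(0.55) = 0.2150
  C_32 = −[(0.60)(-0.35) − (-0.20)(-0.25)] = 0.2600
  C_33 = (0.60)(0.55) − (-0.30)(-0.25) = 0.2550
det(I−A) = Σ_j (I−A)_1j·C_1j = (0.60)(0.4425) + (-0.30)(0.3125) + (-0.20)(0.1750) = 0.13675
adj(I−A) = Cᵀ =
  [ 0.4425   0.3000   0.2150]
  [ 0.3125   0.4900   0.2600]
  [ 0.1750   0.1650   0.2550]
(I − A)⁻¹ = adj(I−A) / det(I−A) ≈
  [   3.2358     2.1938     1.5722]
  [   2.2852     3.5832     1.9013]
  [   1.2797     1.2066     1.8647]
Δx = (I − A)⁻¹ Δd with Δd having +60 in the Manufacturing component and 0 elsewhere.
So Δx_1 = L_12 · (+60), where L_12 = adj(I−A)_12 / det(I−A) = 0.3000 / 0.13675.
Δx_1 = 0.3000 × (+60) / 0.13675 = 18.00 / 0.13675 ≈ 131.6.

Δx_1 = 131.6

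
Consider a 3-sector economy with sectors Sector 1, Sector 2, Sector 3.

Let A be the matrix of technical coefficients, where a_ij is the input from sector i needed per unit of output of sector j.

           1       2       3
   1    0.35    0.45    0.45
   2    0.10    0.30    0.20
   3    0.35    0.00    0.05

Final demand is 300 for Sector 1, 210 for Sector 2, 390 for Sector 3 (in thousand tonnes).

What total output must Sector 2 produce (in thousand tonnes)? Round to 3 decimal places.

I − A =
  [   0.65    -0.45    -0.45]
  [  -0.10     0.70    -0.20]
  [  -0.35     0.00     0.95]
Cofactors of I−A, C_ij = (−1)^(i+j)·(minor ij) (rows/columns in the sector order above):
  C_11 = (0.70)(0.95) − (-0.20)(0.00) = 0.6650
  C_12 = −[(-0.10)(0.95) − (-0.20)(-0.35)] = 0.1650
  C_13 = (-0.10)(0.00) − (0.70)(-0.35) = 0.2450
  C_21 = −[(-0.45)(0.95) − (-0.45)(0.00)] = 0.4275
  C_22 = (0.65)(0.95) − (-0.45)(-0.35) = 0.4600
  C_23 = −[(0.65)(0.00) − (-0.45)(-0.35)] = 0.1575
  C_31 = (-0.45)(-0.20) − (-0.45)(0.70) = 0.4050
  C_32 = −[(0.65)(-0.20) − (-0.45)(-0.10)] = 0.1750
  C_33 = (0.65)(0.70) − (-0.45)(-0.10) = 0.4100
det(I−A) = Σ_j (I−A)_1j·C_1j = (0.65)(0.6650) + (-0.45)(0.1650) + (-0.45)(0.2450) = 0.24775
adj(I−A) = Cᵀ =
  [ 0.6650   0.4275   0.4050]
  [ 0.1650   0.4600   0.1750]
  [ 0.2450   0.1575   0.4100]
(I − A)⁻¹ = adj(I−A) / det(I−A) ≈
  [   2.6842     1.7255     1.6347]
  [   0.6660     1.8567     0.7064]
  [   0.9889     0.6357     1.6549]
x = (I − A)⁻¹ d = adj(I−A)·d / det(I−A), with det(I−A) = 0.24775:
  x_1 = (0.6650·300 + 0.4275·210 + 0.4050·390) / 0.24775 = 447.225 / 0.24775 ≈ 1805.146
  x_2 = (0.1650·300 + 0.4600·210 + 0.1750·390) / 0.24775 = 214.35 / 0.24775 ≈ 865.187
  x_3 = (0.2450·300 + 0.1575·210 + 0.4100·390) / 0.24775 = 266.475 / 0.24775 ≈ 1075.580

x_2 = 865.187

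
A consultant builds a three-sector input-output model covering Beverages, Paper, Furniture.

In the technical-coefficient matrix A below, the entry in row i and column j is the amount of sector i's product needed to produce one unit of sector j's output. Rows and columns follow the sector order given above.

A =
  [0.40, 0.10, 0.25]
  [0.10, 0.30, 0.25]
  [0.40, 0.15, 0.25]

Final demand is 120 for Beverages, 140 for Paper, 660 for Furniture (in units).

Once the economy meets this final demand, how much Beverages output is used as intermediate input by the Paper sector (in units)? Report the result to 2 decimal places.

z_12 = 92.17

I − A =
  [   0.60    -0.10    -0.25]
  [  -0.10     0.70    -0.25]
  [  -0.40    -0.15     0.75]
Cofactors of I−A, C_ij = (−1)^(i+j)·(minor ij) (rows/columns in the sector order above):
  C_11 = (0.70)(0.75) − (-0.25)(-0.15) = 0.4875
  C_12 = −[(-0.10)(0.75) − (-0.25)(-0.40)] = 0.1750
  C_13 = (-0.10)(-0.15) − (0.70)(-0.40) = 0.2950
  C_21 = −[(-0.10)(0.75) − (-0.25)(-0.15)] = 0.1125
  C_22 = (0.60)(0.75) − (-0.25)(-0.40) = 0.3500
  C_23 = −[(0.60)(-0.15) − (-0.10)(-0.40)] = 0.1300
  C_31 = (-0.10)(-0.25) − (-0.25)(0.70) = 0.2000
  C_32 = −[(0.60)(-0.25) − (-0.25)(-0.10)] = 0.1750
  C_33 = (0.60)(0.70) − (-0.10)(-0.10) = 0.4100
det(I−A) = Σ_j (I−A)_1j·C_1j = (0.60)(0.4875) + (-0.10)(0.1750) + (-0.25)(0.2950) = 0.20125
adj(I−A) = Cᵀ =
  [ 0.4875   0.1125   0.2000]
  [ 0.1750   0.3500   0.1750]
  [ 0.2950   0.1300   0.4100]
(I − A)⁻¹ = adj(I−A) / det(I−A) ≈
  [   2.4224     0.5590     0.9938]
  [   0.8696     1.7391     0.8696]
  [   1.4658     0.6460     2.0373]
First solve x = (I − A)⁻¹ d = adj(I−A)·d / det(I−A); in particular x_2 = (0.1750·120 + 0.3500·140 + 0.1750·660) / 0.20125 = 185.50 / 0.20125 ≈ 921.7391.
Intermediate flow from 1 to 2: z_12 = a_12 · x_2 = 0.10 × 185.50 / 0.20125 = 18.55 / 0.20125 ≈ 92.17.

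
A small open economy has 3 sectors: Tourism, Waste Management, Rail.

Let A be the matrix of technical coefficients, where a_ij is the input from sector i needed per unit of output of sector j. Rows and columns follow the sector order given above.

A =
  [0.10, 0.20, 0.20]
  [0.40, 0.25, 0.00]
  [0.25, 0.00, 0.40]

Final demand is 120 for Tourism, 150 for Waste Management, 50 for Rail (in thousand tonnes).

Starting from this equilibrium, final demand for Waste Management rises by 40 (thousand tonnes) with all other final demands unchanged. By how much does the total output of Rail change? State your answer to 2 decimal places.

Δx_R = 6.26

I − A =
  [   0.90    -0.20    -0.20]
  [  -0.40     0.75     0.00]
  [  -0.25     0.00     0.60]
Cofactors of I−A, C_ij = (−1)^(i+j)·(minor ij) (rows/columns in the sector order above):
  C_11 = (0.75)(0.60) − (0.00)(0.00) = 0.4500
  C_12 = −[(-0.40)(0.60) − (0.00)(-0.25)] = 0.2400
  C_13 = (-0.40)(0.00) − (0.75)(-0.25) = 0.1875
  C_21 = −[(-0.20)(0.60) − (-0.20)(0.00)] = 0.1200
  C_22 = (0.90)(0.60) − (-0.20)(-0.25) = 0.4900
  C_23 = −[(0.90)(0.00) − (-0.20)(-0.25)] = 0.0500
  C_31 = (-0.20)(0.00) − (-0.20)(0.75) = 0.1500
  C_32 = −[(0.90)(0.00) − (-0.20)(-0.40)] = 0.0800
  C_33 = (0.90)(0.75) − (-0.20)(-0.40) = 0.5950
det(I−A) = Σ_j (I−A)_1j·C_1j = (0.90)(0.4500) + (-0.20)(0.2400) + (-0.20)(0.1875) = 0.3195
adj(I−A) = Cᵀ =
  [ 0.4500   0.1200   0.1500]
  [ 0.2400   0.4900   0.0800]
  [ 0.1875   0.0500   0.5950]
(I − A)⁻¹ = adj(I−A) / det(I−A) ≈
  [   1.4085     0.3756     0.4695]
  [   0.7512     1.5336     0.2504]
  [   0.5869     0.1565     1.8623]
Δx = (I − A)⁻¹ Δd with Δd having +40 in the Waste Management component and 0 elsewhere.
So Δx_R = L_RW · (+40), where L_RW = adj(I−A)_RW / det(I−A) = 0.0500 / 0.3195.
Δx_R = 0.0500 × (+40) / 0.3195 = 2.00 / 0.3195 ≈ 6.26.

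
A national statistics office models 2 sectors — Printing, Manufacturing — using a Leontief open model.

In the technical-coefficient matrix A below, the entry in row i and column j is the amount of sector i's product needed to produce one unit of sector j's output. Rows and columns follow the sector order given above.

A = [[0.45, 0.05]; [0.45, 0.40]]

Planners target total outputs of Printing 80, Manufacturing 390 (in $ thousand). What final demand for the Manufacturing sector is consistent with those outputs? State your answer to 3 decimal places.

d_2 = 198.000

I − A =
  [   0.55    -0.05]
  [  -0.45     0.60]
d = (I − A) x:
  d_1 = (+0.55)·80 + (-0.05)·390 = 24.500
  d_2 = (-0.45)·80 + (+0.60)·390 = 198.000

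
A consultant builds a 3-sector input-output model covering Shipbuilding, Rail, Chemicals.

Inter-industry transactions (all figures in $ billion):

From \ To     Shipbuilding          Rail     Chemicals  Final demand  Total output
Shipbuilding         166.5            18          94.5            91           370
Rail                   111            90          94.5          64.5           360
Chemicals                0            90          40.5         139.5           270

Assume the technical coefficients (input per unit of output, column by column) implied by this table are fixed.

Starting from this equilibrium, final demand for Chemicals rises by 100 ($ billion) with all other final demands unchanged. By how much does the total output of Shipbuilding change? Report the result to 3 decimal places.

Technical coefficients a_ij = z_ij / X_j:
  a_11 = 166.5/370 = 0.45, a_21 = 111/370 = 0.30, a_31 = 0/370 = 0.00
  a_12 = 18/360 = 0.05, a_22 = 90/360 = 0.25, a_32 = 90/360 = 0.25
  a_13 = 94.5/270 = 0.35, a_23 = 94.5/270 = 0.35, a_33 = 40.5/270 = 0.15
I − A =
  [   0.55    -0.05    -0.35]
  [  -0.30     0.75    -0.35]
  [   0.00    -0.25     0.85]
Cofactors of I−A, C_ij = (−1)^(i+j)·(minor ij) (rows/columns in the sector order above):
  C_11 = (0.75)(0.85) − (-0.35)(-0.25) = 0.5500
  C_12 = −[(-0.30)(0.85) − (-0.35)(0.00)] = 0.2550
  C_13 = (-0.30)(-0.25) − (0.75)(0.00) = 0.0750
  C_21 = −[(-0.05)(0.85) − (-0.35)(-0.25)] = 0.1300
  C_22 = (0.55)(0.85) − (-0.35)(0.00) = 0.4675
  C_23 = −[(0.55)(-0.25) − (-0.05)(0.00)] = 0.1375
  C_31 = (-0.05)(-0.35) − (-0.35)(0.75) = 0.2800
  C_32 = −[(0.55)(-0.35) − (-0.35)(-0.30)] = 0.2975
  C_33 = (0.55)(0.75) − (-0.05)(-0.30) = 0.3975
det(I−A) = Σ_j (I−A)_1j·C_1j = (0.55)(0.5500) + (-0.05)(0.2550) + (-0.35)(0.0750) = 0.2635
adj(I−A) = Cᵀ =
  [ 0.5500   0.1300   0.2800]
  [ 0.2550   0.4675   0.2975]
  [ 0.0750   0.1375   0.3975]
(I − A)⁻¹ = adj(I−A) / det(I−A) ≈
  [   2.0873     0.4934     1.0626]
  [   0.9677     1.7742     1.1290]
  [   0.2846     0.5218     1.5085]
Δx = (I − A)⁻¹ Δd with Δd having +100 in the Chemicals component and 0 elsewhere.
So Δx_1 = L_13 · (+100), where L_13 = adj(I−A)_13 / det(I−A) = 0.2800 / 0.2635.
Δx_1 = 0.2800 × (+100) / 0.2635 = 28.00 / 0.2635 ≈ 106.262.

Δx_1 = 106.262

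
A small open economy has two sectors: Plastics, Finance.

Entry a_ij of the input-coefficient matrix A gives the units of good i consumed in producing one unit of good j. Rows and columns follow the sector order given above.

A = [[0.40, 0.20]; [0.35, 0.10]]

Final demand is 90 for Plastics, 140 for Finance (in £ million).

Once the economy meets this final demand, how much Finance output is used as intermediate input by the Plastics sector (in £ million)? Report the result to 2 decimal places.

z_21 = 81.17

I − A =
  [   0.60    -0.20]
  [  -0.35     0.90]
det(I−A) = (0.60)(0.90) − (-0.20)(-0.35) = 0.4700
adj(I−A) = [[0.90, 0.20], [0.35, 0.60]]
(I − A)⁻¹ = adj(I−A) / det(I−A) ≈
  [   1.9149     0.4255]
  [   0.7447     1.2766]
First solve x = (I − A)⁻¹ d = adj(I−A)·d / det(I−A); in particular x_1 = (0.90·90 + 0.20·140) / 0.4700 = 109.00 / 0.4700 ≈ 231.9149.
Intermediate flow from 2 to 1: z_21 = a_21 · x_1 = 0.35 × 109.00 / 0.4700 = 38.15 / 0.4700 ≈ 81.17.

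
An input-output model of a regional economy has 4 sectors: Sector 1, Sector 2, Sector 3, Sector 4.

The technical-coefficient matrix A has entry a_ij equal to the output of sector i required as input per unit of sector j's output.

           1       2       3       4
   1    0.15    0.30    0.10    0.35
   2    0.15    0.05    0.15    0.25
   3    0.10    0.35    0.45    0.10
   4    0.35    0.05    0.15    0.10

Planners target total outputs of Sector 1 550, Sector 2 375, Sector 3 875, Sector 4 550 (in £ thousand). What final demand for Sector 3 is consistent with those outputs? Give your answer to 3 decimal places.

d_3 = 240.000

I − A =
  [   0.85    -0.30    -0.10    -0.35]
  [  -0.15     0.95    -0.15    -0.25]
  [  -0.10    -0.35     0.55    -0.10]
  [  -0.35    -0.05    -0.15     0.90]
d = (I − A) x:
  d_1 = (+0.85)·550 + (-0.30)·375 + (-0.10)·875 + (-0.35)·550 = 75.000
  d_2 = (-0.15)·550 + (+0.95)·375 + (-0.15)·875 + (-0.25)·550 = 5.000
  d_3 = (-0.10)·550 + (-0.35)·375 + (+0.55)·875 + (-0.10)·550 = 240.000
  d_4 = (-0.35)·550 + (-0.05)·375 + (-0.15)·875 + (+0.90)·550 = 152.500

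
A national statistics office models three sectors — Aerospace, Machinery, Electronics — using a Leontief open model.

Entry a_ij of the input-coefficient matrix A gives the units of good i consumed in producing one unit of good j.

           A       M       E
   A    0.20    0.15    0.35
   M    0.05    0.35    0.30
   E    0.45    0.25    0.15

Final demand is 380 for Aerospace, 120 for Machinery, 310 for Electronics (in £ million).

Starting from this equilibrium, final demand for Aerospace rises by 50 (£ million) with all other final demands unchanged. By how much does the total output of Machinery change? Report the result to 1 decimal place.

I − A =
  [   0.80    -0.15    -0.35]
  [  -0.05     0.65    -0.30]
  [  -0.45    -0.25     0.85]
Cofactors of I−A, C_ij = (−1)^(i+j)·(minor ij) (rows/columns in the sector order above):
  C_11 = (0.65)(0.85) − (-0.30)(-0.25) = 0.4775
  C_12 = −[(-0.05)(0.85) − (-0.30)(-0.45)] = 0.1775
  C_13 = (-0.05)(-0.25) − (0.65)(-0.45) = 0.3050
  C_21 = −[(-0.15)(0.85) − (-0.35)(-0.25)] = 0.2150
  C_22 = (0.80)(0.85) − (-0.35)(-0.45) = 0.5225
  C_23 = −[(0.80)(-0.25) − (-0.15)(-0.45)] = 0.2675
  C_31 = (-0.15)(-0.30) − (-0.35)(0.65) = 0.2725
  C_32 = −[(0.80)(-0.30) − (-0.35)(-0.05)] = 0.2575
  C_33 = (0.80)(0.65) − (-0.15)(-0.05) = 0.5125
det(I−A) = Σ_j (I−A)_1j·C_1j = (0.80)(0.4775) + (-0.15)(0.1775) + (-0.35)(0.3050) = 0.248625
adj(I−A) = Cᵀ =
  [ 0.4775   0.2150   0.2725]
  [ 0.1775   0.5225   0.2575]
  [ 0.3050   0.2675   0.5125]
(I − A)⁻¹ = adj(I−A) / det(I−A) ≈
  [   1.9206     0.8648     1.0960]
  [   0.7139     2.1016     1.0357]
  [   1.2267     1.0759     2.0613]
Δx = (I − A)⁻¹ Δd with Δd having +50 in the Aerospace component and 0 elsewhere.
So Δx_M = L_MA · (+50), where L_MA = adj(I−A)_MA / det(I−A) = 0.1775 / 0.248625.
Δx_M = 0.1775 × (+50) / 0.248625 = 8.875 / 0.248625 ≈ 35.7.

Δx_M = 35.7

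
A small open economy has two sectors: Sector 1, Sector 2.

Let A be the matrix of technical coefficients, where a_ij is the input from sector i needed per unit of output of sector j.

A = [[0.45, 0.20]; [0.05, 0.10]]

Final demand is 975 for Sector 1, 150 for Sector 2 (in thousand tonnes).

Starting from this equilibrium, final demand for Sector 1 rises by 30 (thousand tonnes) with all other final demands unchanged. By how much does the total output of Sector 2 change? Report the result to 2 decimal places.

Δx_2 = 3.09

I − A =
  [   0.55    -0.20]
  [  -0.05     0.90]
det(I−A) = (0.55)(0.90) − (-0.20)(-0.05) = 0.4850
adj(I−A) = [[0.90, 0.20], [0.05, 0.55]]
(I − A)⁻¹ = adj(I−A) / det(I−A) ≈
  [   1.8557     0.4124]
  [   0.1031     1.1340]
Δx = (I − A)⁻¹ Δd with Δd having +30 in the Sector 1 component and 0 elsewhere.
So Δx_2 = L_21 · (+30), where L_21 = adj(I−A)_21 / det(I−A) = 0.05 / 0.4850.
Δx_2 = 0.05 × (+30) / 0.4850 = 1.50 / 0.4850 ≈ 3.09.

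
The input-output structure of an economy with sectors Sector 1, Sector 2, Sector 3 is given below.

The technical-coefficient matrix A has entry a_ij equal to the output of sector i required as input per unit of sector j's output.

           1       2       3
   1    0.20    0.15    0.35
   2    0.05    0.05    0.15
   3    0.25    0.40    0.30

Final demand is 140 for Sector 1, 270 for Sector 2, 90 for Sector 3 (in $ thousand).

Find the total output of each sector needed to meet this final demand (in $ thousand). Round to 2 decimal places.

x_1 = 477.28, x_2 = 391.91, x_3 = 522.98

I − A =
  [   0.80    -0.15    -0.35]
  [  -0.05     0.95    -0.15]
  [  -0.25    -0.40     0.70]
Cofactors of I−A, C_ij = (−1)^(i+j)·(minor ij) (rows/columns in the sector order above):
  C_11 = (0.95)(0.70) − (-0.15)(-0.40) = 0.6050
  C_12 = −[(-0.05)(0.70) − (-0.15)(-0.25)] = 0.0725
  C_13 = (-0.05)(-0.40) − (0.95)(-0.25) = 0.2575
  C_21 = −[(-0.15)(0.70) − (-0.35)(-0.40)] = 0.2450
  C_22 = (0.80)(0.70) − (-0.35)(-0.25) = 0.4725
  C_23 = −[(0.80)(-0.40) − (-0.15)(-0.25)] = 0.3575
  C_31 = (-0.15)(-0.15) − (-0.35)(0.95) = 0.3550
  C_32 = −[(0.80)(-0.15) − (-0.35)(-0.05)] = 0.1375
  C_33 = (0.80)(0.95) − (-0.15)(-0.05) = 0.7525
det(I−A) = Σ_j (I−A)_1j·C_1j = (0.80)(0.6050) + (-0.15)(0.0725) + (-0.35)(0.2575) = 0.3830
adj(I−A) = Cᵀ =
  [ 0.6050   0.2450   0.3550]
  [ 0.0725   0.4725   0.1375]
  [ 0.2575   0.3575   0.7525]
(I − A)⁻¹ = adj(I−A) / det(I−A) ≈
  [   1.5796     0.6397     0.9269]
  [   0.1893     1.2337     0.3590]
  [   0.6723     0.9334     1.9648]
x = (I − A)⁻¹ d = adj(I−A)·d / det(I−A), with det(I−A) = 0.3830:
  x_1 = (0.6050·140 + 0.2450·270 + 0.3550·90) / 0.3830 = 182.80 / 0.3830 ≈ 477.28
  x_2 = (0.0725·140 + 0.4725·270 + 0.1375·90) / 0.3830 = 150.10 / 0.3830 ≈ 391.91
  x_3 = (0.2575·140 + 0.3575·270 + 0.7525·90) / 0.3830 = 200.30 / 0.3830 ≈ 522.98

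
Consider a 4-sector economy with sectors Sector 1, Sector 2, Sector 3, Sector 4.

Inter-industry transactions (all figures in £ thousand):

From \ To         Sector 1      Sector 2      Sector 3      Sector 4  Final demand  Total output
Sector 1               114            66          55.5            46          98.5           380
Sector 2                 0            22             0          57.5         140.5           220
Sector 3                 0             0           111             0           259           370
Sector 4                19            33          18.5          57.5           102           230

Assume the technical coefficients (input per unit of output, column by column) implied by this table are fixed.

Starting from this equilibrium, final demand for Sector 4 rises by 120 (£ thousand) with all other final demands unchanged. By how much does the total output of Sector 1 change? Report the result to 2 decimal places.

Technical coefficients a_ij = z_ij / X_j:
  a_11 = 114/380 = 0.30, a_21 = 0/380 = 0.00, a_31 = 0/380 = 0.00, a_41 = 19/380 = 0.05
  a_12 = 66/220 = 0.30, a_22 = 22/220 = 0.10, a_32 = 0/220 = 0.00, a_42 = 33/220 = 0.15
  a_13 = 55.5/370 = 0.15, a_23 = 0/370 = 0.00, a_33 = 111/370 = 0.30, a_43 = 18.5/370 = 0.05
  a_14 = 46/230 = 0.20, a_24 = 57.5/230 = 0.25, a_34 = 0/230 = 0.00, a_44 = 57.5/230 = 0.25
I − A =
  [   0.70    -0.30    -0.15    -0.20]
  [   0.00     0.90     0.00    -0.25]
  [   0.00     0.00     0.70     0.00]
  [  -0.05    -0.15    -0.05     0.75]
Compute the cofactors C_ij = (−1)^(i+j)·(3×3 minor ij) of I−A; the adjugate is their transpose:
adj(I−A) = Cᵀ =
  [ 0.446250   0.178500   0.108375   0.178500]
  [ 0.008750   0.360500   0.010625   0.122500]
  [ 0.000000   0.000000   0.433500   0.000000]
  [ 0.031500   0.084000   0.038250   0.441000]
det(I−A) = Σ_j (I−A)_1j·C_1j = (0.70)(0.446250) + (-0.30)(0.008750) + (-0.15)(0.000000) + (-0.20)(0.031500) = 0.30345
(I − A)⁻¹ = adj(I−A) / det(I−A) ≈
  [   1.4706     0.5882     0.3571     0.5882]
  [   0.0288     1.1880     0.0350     0.4037]
  [   0.0000     0.0000     1.4286     0.0000]
  [   0.1038     0.2768     0.1261     1.4533]
Δx = (I − A)⁻¹ Δd with Δd having +120 in the Sector 4 component and 0 elsewhere.
So Δx_1 = L_14 · (+120), where L_14 = adj(I−A)_14 / det(I−A) = 0.178500 / 0.30345.
Δx_1 = 0.178500 × (+120) / 0.30345 = 21.42 / 0.30345 ≈ 70.59.

Δx_1 = 70.59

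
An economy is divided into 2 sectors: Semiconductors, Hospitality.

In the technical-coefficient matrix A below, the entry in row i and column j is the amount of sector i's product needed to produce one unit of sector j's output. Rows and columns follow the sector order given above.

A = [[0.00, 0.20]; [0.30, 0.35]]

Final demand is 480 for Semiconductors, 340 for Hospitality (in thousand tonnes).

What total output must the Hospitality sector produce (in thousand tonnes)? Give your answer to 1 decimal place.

I − A =
  [   1.00    -0.20]
  [  -0.30     0.65]
det(I−A) = (1.00)(0.65) − (-0.20)(-0.30) = 0.5900
adj(I−A) = [[0.65, 0.20], [0.30, 1.00]]
(I − A)⁻¹ = adj(I−A) / det(I−A) ≈
  [   1.1017     0.3390]
  [   0.5085     1.6949]
x = (I − A)⁻¹ d = adj(I−A)·d / det(I−A), with det(I−A) = 0.5900:
  x_S = (0.65·480 + 0.20·340) / 0.5900 = 380.00 / 0.5900 ≈ 644.1
  x_H = (0.30·480 + 1.00·340) / 0.5900 = 484.00 / 0.5900 ≈ 820.3

x_H = 820.3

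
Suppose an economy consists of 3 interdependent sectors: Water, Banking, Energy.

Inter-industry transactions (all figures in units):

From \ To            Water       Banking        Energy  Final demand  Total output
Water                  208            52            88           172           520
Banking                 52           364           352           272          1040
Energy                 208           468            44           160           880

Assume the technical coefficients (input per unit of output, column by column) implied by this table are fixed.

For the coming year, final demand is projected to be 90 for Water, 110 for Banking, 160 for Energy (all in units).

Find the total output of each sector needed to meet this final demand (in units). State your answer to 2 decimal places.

Technical coefficients a_ij = z_ij / X_j:
  a_11 = 208/520 = 0.40, a_21 = 52/520 = 0.10, a_31 = 208/520 = 0.40
  a_12 = 52/1040 = 0.05, a_22 = 364/1040 = 0.35, a_32 = 468/1040 = 0.45
  a_13 = 88/880 = 0.10, a_23 = 352/880 = 0.40, a_33 = 44/880 = 0.05
I − A =
  [   0.60    -0.05    -0.10]
  [  -0.10     0.65    -0.40]
  [  -0.40    -0.45     0.95]
Cofactors of I−A, C_ij = (−1)^(i+j)·(minor ij) (rows/columns in the sector order above):
  C_11 = (0.65)(0.95) − (-0.40)(-0.45) = 0.4375
  C_12 = −[(-0.10)(0.95) − (-0.40)(-0.40)] = 0.2550
  C_13 = (-0.10)(-0.45) − (0.65)(-0.40) = 0.3050
  C_21 = −[(-0.05)(0.95) − (-0.10)(-0.45)] = 0.0925
  C_22 = (0.60)(0.95) − (-0.10)(-0.40) = 0.5300
  C_23 = −[(0.60)(-0.45) − (-0.05)(-0.40)] = 0.2900
  C_31 = (-0.05)(-0.40) − (-0.10)(0.65) = 0.0850
  C_32 = −[(0.60)(-0.40) − (-0.10)(-0.10)] = 0.2500
  C_33 = (0.60)(0.65) − (-0.05)(-0.10) = 0.3850
det(I−A) = Σ_j (I−A)_1j·C_1j = (0.60)(0.4375) + (-0.05)(0.2550) + (-0.10)(0.3050) = 0.21925
adj(I−A) = Cᵀ =
  [ 0.4375   0.0925   0.0850]
  [ 0.2550   0.5300   0.2500]
  [ 0.3050   0.2900   0.3850]
(I − A)⁻¹ = adj(I−A) / det(I−A) ≈
  [   1.9954     0.4219     0.3877]
  [   1.1631     2.4173     1.1403]
  [   1.3911     1.3227     1.7560]
x = (I − A)⁻¹ d = adj(I−A)·d / det(I−A), with det(I−A) = 0.21925:
  x_1 = (0.4375·90 + 0.0925·110 + 0.0850·160) / 0.21925 = 63.15 / 0.21925 ≈ 288.03
  x_2 = (0.2550·90 + 0.5300·110 + 0.2500·160) / 0.21925 = 121.25 / 0.21925 ≈ 553.02
  x_3 = (0.3050·90 + 0.2900·110 + 0.3850·160) / 0.21925 = 120.95 / 0.21925 ≈ 551.65

x_1 = 288.03, x_2 = 553.02, x_3 = 551.65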